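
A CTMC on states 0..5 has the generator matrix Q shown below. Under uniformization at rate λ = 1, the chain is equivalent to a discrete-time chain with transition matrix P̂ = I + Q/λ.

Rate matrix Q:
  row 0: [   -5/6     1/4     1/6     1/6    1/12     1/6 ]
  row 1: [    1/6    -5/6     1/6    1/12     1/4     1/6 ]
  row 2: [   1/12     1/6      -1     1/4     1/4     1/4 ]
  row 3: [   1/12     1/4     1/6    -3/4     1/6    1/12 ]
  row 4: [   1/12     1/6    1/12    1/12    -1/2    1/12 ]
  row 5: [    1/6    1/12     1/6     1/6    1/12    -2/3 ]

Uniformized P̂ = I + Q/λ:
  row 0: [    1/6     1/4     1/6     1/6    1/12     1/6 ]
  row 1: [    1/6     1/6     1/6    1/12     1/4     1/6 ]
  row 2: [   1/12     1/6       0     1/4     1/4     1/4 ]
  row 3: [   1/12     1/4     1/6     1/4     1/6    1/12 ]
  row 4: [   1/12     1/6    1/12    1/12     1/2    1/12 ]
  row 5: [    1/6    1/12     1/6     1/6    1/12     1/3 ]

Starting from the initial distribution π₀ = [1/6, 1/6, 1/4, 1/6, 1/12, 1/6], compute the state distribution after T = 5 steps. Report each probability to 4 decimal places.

π = [0.1226, 0.1754, 0.1251, 0.1547, 0.2499, 0.1723]

t=0: π = [0.1667, 0.1667, 0.2500, 0.1667, 0.0833, 0.1667]
t=1: π = [0.1250, 0.1806, 0.1181, 0.1806, 0.2014, 0.1944]
t=2: π = [0.1250, 0.1759, 0.1302, 0.1597, 0.2321, 0.1771]
t=3: π = [0.1232, 0.1756, 0.1256, 0.1568, 0.2444, 0.1744]
t=4: π = [0.1228, 0.1755, 0.1254, 0.1552, 0.2484, 0.1728]
t=5: π = [0.1226, 0.1754, 0.1251, 0.1547, 0.2499, 0.1723]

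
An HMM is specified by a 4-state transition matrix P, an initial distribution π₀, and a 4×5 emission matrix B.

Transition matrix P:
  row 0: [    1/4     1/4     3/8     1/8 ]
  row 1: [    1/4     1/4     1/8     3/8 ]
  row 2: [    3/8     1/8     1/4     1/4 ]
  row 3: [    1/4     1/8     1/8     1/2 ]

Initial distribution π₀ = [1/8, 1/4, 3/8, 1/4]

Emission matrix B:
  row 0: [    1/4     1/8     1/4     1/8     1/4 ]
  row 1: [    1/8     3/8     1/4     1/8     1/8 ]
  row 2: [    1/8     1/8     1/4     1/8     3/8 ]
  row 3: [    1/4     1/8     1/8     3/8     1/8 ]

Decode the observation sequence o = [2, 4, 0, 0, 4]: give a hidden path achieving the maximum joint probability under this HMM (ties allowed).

path = [2, 2, 0, 0, 2]

t=0: δ = [3.125e-02, 6.250e-02, 9.375e-02, 3.125e-02]  (obs o_0=2)
t=1: δ = [8.789e-03, 1.953e-03, 8.789e-03, 2.930e-03]  ψ = [2, 1, 2, 1]  (obs o_1=4)
t=2: δ = [8.240e-04, 2.747e-04, 4.120e-04, 5.493e-04]  ψ = [2, 0, 0, 2]  (obs o_2=0)
t=3: δ = [5.150e-05, 2.575e-05, 3.862e-05, 6.866e-05]  ψ = [0, 0, 0, 3]  (obs o_3=0)
t=4: δ = [4.292e-06, 1.609e-06, 7.242e-06, 4.292e-06]  ψ = [3, 0, 0, 3]  (obs o_4=4)
backtrack: best end state = 2; path = [2, 2, 0, 0, 2]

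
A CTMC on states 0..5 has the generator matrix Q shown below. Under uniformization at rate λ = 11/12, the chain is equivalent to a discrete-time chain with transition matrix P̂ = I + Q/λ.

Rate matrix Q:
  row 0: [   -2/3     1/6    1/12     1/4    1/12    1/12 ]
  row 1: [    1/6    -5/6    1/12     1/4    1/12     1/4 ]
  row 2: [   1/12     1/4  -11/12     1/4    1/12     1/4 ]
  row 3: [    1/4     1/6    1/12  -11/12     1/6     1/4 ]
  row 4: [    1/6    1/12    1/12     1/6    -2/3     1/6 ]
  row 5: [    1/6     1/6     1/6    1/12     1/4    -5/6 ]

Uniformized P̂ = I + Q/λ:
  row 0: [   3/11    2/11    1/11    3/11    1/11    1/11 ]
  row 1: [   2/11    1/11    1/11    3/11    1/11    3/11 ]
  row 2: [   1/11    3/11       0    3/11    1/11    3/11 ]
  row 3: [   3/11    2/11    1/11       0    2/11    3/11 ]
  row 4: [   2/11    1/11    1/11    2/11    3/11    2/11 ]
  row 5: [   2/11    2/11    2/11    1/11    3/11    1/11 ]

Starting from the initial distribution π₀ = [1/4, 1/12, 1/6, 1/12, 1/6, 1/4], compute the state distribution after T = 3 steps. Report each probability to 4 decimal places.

π = [0.2078, 0.1607, 0.0994, 0.1749, 0.1724, 0.1848]

t=0: π = [0.2500, 0.0833, 0.1667, 0.0833, 0.1667, 0.2500]
t=1: π = [0.1970, 0.1742, 0.0985, 0.1894, 0.1742, 0.1667]
t=2: π = [0.2080, 0.1591, 0.0971, 0.1749, 0.1701, 0.1908]
t=3: π = [0.2078, 0.1607, 0.0994, 0.1749, 0.1724, 0.1848]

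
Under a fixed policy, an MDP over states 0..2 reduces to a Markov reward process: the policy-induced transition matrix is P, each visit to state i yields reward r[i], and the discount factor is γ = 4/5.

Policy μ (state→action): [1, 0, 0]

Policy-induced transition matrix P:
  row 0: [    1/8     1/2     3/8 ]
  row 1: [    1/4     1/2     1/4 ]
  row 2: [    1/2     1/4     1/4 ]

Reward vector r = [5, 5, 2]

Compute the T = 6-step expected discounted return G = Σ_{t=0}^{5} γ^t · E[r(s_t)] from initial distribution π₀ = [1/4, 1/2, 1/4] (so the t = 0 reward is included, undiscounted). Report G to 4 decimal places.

G = 15.4032

t=0: π = [0.2500, 0.5000, 0.2500], E[r] = 4.2500, γ^t·E[r] = 4.250000, running G = 4.250000
t=1: π = [0.2813, 0.4375, 0.2813], E[r] = 4.1563, γ^t·E[r] = 3.325000, running G = 7.575000
t=2: π = [0.2852, 0.4297, 0.2852], E[r] = 4.1445, γ^t·E[r] = 2.652500, running G = 10.227500
t=3: π = [0.2856, 0.4287, 0.2856], E[r] = 4.1431, γ^t·E[r] = 2.121250, running G = 12.348750
t=4: π = [0.2857, 0.4286, 0.2857], E[r] = 4.1429, γ^t·E[r] = 1.696925, running G = 14.045675
t=5: π = [0.2857, 0.4286, 0.2857], E[r] = 4.1429, γ^t·E[r] = 1.357533, running G = 15.403208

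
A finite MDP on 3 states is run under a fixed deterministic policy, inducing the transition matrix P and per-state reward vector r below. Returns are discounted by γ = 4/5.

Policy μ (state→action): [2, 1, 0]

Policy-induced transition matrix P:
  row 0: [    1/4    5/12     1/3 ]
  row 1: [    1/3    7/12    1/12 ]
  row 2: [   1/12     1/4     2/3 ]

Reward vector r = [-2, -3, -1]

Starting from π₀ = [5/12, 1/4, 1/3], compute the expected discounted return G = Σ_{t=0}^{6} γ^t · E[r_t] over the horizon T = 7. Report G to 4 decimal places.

G = -8.0047

t=0: π = [0.4167, 0.2500, 0.3333], E[r] = -1.9167, γ^t·E[r] = -1.916667, running G = -1.916667
t=1: π = [0.2153, 0.4028, 0.3819], E[r] = -2.0208, γ^t·E[r] = -1.616667, running G = -3.533333
t=2: π = [0.2199, 0.4201, 0.3600], E[r] = -2.0602, γ^t·E[r] = -1.318519, running G = -4.851852
t=3: π = [0.2250, 0.4267, 0.3483], E[r] = -2.0784, γ^t·E[r] = -1.064148, running G = -5.916000
t=4: π = [0.2275, 0.4297, 0.3428], E[r] = -2.0870, γ^t·E[r] = -0.854828, running G = -6.770828
t=5: π = [0.2287, 0.4312, 0.3402], E[r] = -2.0910, γ^t·E[r] = -0.685183, running G = -7.456011
t=6: π = [0.2292, 0.4318, 0.3389], E[r] = -2.0929, γ^t·E[r] = -0.548644, running G = -8.004655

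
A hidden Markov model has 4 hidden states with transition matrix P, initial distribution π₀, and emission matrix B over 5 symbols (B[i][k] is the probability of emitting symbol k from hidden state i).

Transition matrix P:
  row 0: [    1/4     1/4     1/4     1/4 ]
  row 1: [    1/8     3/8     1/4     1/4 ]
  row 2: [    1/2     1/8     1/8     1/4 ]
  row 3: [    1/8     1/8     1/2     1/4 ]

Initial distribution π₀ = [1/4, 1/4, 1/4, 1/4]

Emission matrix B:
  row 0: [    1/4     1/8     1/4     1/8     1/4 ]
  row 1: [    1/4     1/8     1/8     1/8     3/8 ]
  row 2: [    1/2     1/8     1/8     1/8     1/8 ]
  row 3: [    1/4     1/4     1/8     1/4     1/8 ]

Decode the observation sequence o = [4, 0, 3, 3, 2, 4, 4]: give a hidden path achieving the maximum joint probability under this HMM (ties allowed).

path = [1, 2, 3, 2, 0, 1, 1]

t=0: δ = [6.250e-02, 9.375e-02, 3.125e-02, 3.125e-02]  (obs o_0=4)
t=1: δ = [3.906e-03, 8.789e-03, 1.172e-02, 5.859e-03]  ψ = [0, 1, 1, 1]  (obs o_1=0)
t=2: δ = [7.324e-04, 4.120e-04, 3.662e-04, 7.324e-04]  ψ = [2, 1, 3, 2]  (obs o_2=3)
t=3: δ = [2.289e-05, 2.289e-05, 4.578e-05, 4.578e-05]  ψ = [0, 0, 3, 0]  (obs o_3=3)
t=4: δ = [5.722e-06, 1.073e-06, 2.861e-06, 1.431e-06]  ψ = [2, 1, 3, 2]  (obs o_4=2)
t=5: δ = [3.576e-07, 5.364e-07, 1.788e-07, 1.788e-07]  ψ = [0, 0, 0, 0]  (obs o_5=4)
t=6: δ = [2.235e-08, 7.544e-08, 1.676e-08, 1.676e-08]  ψ = [0, 1, 1, 1]  (obs o_6=4)
backtrack: best end state = 1; path = [1, 2, 3, 2, 0, 1, 1]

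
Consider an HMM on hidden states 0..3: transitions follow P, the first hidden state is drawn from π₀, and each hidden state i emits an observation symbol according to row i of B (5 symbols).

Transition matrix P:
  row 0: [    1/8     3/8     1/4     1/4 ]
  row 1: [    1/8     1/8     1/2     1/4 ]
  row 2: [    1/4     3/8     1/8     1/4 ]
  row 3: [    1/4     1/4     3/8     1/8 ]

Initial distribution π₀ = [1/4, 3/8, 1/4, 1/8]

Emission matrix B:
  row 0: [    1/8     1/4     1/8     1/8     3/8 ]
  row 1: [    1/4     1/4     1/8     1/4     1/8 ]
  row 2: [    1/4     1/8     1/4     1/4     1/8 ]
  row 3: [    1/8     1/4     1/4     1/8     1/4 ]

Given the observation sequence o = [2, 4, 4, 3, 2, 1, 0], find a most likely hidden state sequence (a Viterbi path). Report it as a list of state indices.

t=0: δ = [3.125e-02, 4.688e-02, 6.250e-02, 3.125e-02]  (obs o_0=2)
t=1: δ = [5.859e-03, 2.930e-03, 2.930e-03, 3.906e-03]  ψ = [2, 2, 1, 2]  (obs o_1=4)
t=2: δ = [3.662e-04, 2.747e-04, 1.831e-04, 3.662e-04]  ψ = [3, 0, 0, 0]  (obs o_2=4)
t=3: δ = [1.144e-05, 3.433e-05, 3.433e-05, 1.144e-05]  ψ = [3, 0, 1, 0]  (obs o_3=3)
t=4: δ = [1.073e-06, 1.609e-06, 4.292e-06, 2.146e-06]  ψ = [2, 2, 1, 1]  (obs o_4=2)
t=5: δ = [2.682e-07, 4.023e-07, 1.006e-07, 2.682e-07]  ψ = [2, 2, 1, 2]  (obs o_5=1)
t=6: δ = [8.382e-09, 2.515e-08, 5.029e-08, 1.257e-08]  ψ = [3, 0, 1, 1]  (obs o_6=0)
backtrack: best end state = 2; path = [2, 3, 0, 1, 2, 1, 2]

path = [2, 3, 0, 1, 2, 1, 2]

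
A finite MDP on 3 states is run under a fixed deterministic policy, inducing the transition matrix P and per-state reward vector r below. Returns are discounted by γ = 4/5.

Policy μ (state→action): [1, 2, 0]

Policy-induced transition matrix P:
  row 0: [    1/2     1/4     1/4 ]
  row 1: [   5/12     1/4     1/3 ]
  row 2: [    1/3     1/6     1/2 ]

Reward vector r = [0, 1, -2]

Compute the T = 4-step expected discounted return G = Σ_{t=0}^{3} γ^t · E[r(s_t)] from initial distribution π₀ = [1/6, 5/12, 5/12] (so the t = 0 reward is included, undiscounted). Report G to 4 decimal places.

G = -1.4504

t=0: π = [0.1667, 0.4167, 0.4167], E[r] = -0.4167, γ^t·E[r] = -0.416667, running G = -0.416667
t=1: π = [0.3958, 0.2153, 0.3889], E[r] = -0.5625, γ^t·E[r] = -0.450000, running G = -0.866667
t=2: π = [0.4172, 0.2176, 0.3652], E[r] = -0.5127, γ^t·E[r] = -0.328148, running G = -1.194815
t=3: π = [0.4210, 0.2196, 0.3594], E[r] = -0.4993, γ^t·E[r] = -0.255630, running G = -1.450444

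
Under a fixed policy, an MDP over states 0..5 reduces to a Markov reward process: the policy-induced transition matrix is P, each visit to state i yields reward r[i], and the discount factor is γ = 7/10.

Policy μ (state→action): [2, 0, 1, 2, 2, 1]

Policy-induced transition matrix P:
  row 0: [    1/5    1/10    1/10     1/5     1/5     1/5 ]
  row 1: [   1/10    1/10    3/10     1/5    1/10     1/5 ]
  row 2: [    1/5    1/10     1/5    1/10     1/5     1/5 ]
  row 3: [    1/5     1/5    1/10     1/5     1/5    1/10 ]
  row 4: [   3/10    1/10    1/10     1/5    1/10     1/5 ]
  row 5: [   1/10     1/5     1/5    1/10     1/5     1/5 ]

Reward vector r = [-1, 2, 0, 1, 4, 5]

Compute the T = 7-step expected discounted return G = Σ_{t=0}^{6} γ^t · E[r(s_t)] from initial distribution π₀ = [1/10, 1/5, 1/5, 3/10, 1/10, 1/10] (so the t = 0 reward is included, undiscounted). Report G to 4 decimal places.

G = 5.2647

t=0: π = [0.1000, 0.2000, 0.2000, 0.3000, 0.1000, 0.1000], E[r] = 1.5000, γ^t·E[r] = 1.500000, running G = 1.500000
t=1: π = [0.1800, 0.1400, 0.1700, 0.1700, 0.1700, 0.1700], E[r] = 1.8000, γ^t·E[r] = 1.260000, running G = 2.760000
t=2: π = [0.1860, 0.1340, 0.1620, 0.1660, 0.1690, 0.1830], E[r] = 1.8390, γ^t·E[r] = 0.901110, running G = 3.661110
t=3: π = [0.1852, 0.1349, 0.1613, 0.1655, 0.1697, 0.1834], E[r] = 1.8459, γ^t·E[r] = 0.633144, running G = 4.294254
t=4: π = [0.1851, 0.1349, 0.1615, 0.1655, 0.1695, 0.1835], E[r] = 1.8456, γ^t·E[r] = 0.443124, running G = 4.737377
t=5: π = [0.1851, 0.1349, 0.1615, 0.1655, 0.1696, 0.1834], E[r] = 1.8456, γ^t·E[r] = 0.310198, running G = 5.047576
t=6: π = [0.1851, 0.1349, 0.1615, 0.1655, 0.1696, 0.1834], E[r] = 1.8456, γ^t·E[r] = 0.217138, running G = 5.264714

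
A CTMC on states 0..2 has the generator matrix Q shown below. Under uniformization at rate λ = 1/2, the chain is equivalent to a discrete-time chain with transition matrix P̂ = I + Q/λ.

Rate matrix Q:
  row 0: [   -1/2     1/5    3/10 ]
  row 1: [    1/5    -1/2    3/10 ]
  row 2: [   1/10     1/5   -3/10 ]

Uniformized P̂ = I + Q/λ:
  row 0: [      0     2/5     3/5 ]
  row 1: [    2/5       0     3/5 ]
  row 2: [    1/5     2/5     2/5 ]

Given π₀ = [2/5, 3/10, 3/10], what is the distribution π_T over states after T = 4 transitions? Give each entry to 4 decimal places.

π = [0.2142, 0.2861, 0.4997]

t=0: π = [0.4000, 0.3000, 0.3000]
t=1: π = [0.1800, 0.2800, 0.5400]
t=2: π = [0.2200, 0.2880, 0.4920]
t=3: π = [0.2136, 0.2848, 0.5016]
t=4: π = [0.2142, 0.2861, 0.4997]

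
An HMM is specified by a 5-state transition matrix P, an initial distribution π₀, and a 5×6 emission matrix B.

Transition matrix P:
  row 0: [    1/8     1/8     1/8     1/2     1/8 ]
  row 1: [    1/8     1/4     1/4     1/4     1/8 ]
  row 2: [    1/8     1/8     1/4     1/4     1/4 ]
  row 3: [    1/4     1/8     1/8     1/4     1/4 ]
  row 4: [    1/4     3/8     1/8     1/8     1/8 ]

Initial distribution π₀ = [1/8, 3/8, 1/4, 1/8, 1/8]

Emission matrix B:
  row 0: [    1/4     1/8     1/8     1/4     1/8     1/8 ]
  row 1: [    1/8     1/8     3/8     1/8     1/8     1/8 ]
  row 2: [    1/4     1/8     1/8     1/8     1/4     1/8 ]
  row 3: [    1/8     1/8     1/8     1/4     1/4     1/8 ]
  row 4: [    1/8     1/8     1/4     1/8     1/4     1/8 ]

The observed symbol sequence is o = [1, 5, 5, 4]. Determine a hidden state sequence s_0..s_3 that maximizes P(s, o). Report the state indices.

path = [1, 3, 0, 3]

t=0: δ = [1.562e-02, 4.688e-02, 3.125e-02, 1.562e-02, 1.562e-02]  (obs o_0=1)
t=1: δ = [7.324e-04, 1.465e-03, 1.465e-03, 1.465e-03, 9.766e-04]  ψ = [1, 1, 1, 1, 2]  (obs o_1=5)
t=2: δ = [4.578e-05, 4.578e-05, 4.578e-05, 4.578e-05, 4.578e-05]  ψ = [3, 1, 1, 0, 2]  (obs o_2=5)
t=3: δ = [1.431e-06, 2.146e-06, 2.861e-06, 5.722e-06, 2.861e-06]  ψ = [3, 4, 1, 0, 2]  (obs o_3=4)
backtrack: best end state = 3; path = [1, 3, 0, 3]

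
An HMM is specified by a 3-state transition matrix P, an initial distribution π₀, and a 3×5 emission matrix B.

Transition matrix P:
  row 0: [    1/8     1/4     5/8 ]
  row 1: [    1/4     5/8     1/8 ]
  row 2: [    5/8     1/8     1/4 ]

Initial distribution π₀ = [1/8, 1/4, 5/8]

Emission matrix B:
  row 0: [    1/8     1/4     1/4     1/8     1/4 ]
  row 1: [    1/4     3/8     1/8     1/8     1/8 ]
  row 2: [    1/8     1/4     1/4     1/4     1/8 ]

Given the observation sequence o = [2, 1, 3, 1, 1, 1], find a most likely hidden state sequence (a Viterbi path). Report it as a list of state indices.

t=0: δ = [3.125e-02, 3.125e-02, 1.562e-01]  (obs o_0=2)
t=1: δ = [2.441e-02, 7.324e-03, 9.766e-03]  ψ = [2, 1, 2]  (obs o_1=1)
t=2: δ = [7.629e-04, 7.629e-04, 3.815e-03]  ψ = [2, 0, 0]  (obs o_2=3)
t=3: δ = [5.960e-04, 1.788e-04, 2.384e-04]  ψ = [2, 1, 2]  (obs o_3=1)
t=4: δ = [3.725e-05, 5.588e-05, 9.313e-05]  ψ = [2, 0, 0]  (obs o_4=1)
t=5: δ = [1.455e-05, 1.310e-05, 5.821e-06]  ψ = [2, 1, 0]  (obs o_5=1)
backtrack: best end state = 0; path = [2, 0, 2, 0, 2, 0]

path = [2, 0, 2, 0, 2, 0]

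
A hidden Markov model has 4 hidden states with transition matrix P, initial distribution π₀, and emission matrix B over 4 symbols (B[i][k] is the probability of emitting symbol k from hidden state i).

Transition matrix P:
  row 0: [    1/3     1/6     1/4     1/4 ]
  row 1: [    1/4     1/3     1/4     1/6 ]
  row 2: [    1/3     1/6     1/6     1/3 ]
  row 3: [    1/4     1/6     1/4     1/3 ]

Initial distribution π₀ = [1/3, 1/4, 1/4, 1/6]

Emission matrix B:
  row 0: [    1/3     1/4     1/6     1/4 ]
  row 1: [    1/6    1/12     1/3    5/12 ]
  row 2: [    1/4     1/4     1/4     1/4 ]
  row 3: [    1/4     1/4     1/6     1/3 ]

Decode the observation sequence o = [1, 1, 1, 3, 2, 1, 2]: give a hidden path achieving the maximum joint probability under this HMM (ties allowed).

path = [0, 0, 0, 1, 1, 0, 2]

t=0: δ = [8.333e-02, 2.083e-02, 6.250e-02, 4.167e-02]  (obs o_0=1)
t=1: δ = [6.944e-03, 1.157e-03, 5.208e-03, 5.208e-03]  ψ = [0, 0, 0, 0]  (obs o_1=1)
t=2: δ = [5.787e-04, 9.645e-05, 4.340e-04, 4.340e-04]  ψ = [0, 0, 0, 0]  (obs o_2=1)
t=3: δ = [4.823e-05, 4.019e-05, 3.617e-05, 4.823e-05]  ψ = [0, 0, 0, 0]  (obs o_3=3)
t=4: δ = [2.679e-06, 4.465e-06, 3.014e-06, 2.679e-06]  ψ = [0, 1, 0, 3]  (obs o_4=2)
t=5: δ = [2.791e-07, 1.240e-07, 2.791e-07, 2.512e-07]  ψ = [1, 1, 1, 2]  (obs o_5=1)
t=6: δ = [1.550e-08, 1.550e-08, 1.744e-08, 1.550e-08]  ψ = [0, 0, 0, 2]  (obs o_6=2)
backtrack: best end state = 2; path = [0, 0, 0, 1, 1, 0, 2]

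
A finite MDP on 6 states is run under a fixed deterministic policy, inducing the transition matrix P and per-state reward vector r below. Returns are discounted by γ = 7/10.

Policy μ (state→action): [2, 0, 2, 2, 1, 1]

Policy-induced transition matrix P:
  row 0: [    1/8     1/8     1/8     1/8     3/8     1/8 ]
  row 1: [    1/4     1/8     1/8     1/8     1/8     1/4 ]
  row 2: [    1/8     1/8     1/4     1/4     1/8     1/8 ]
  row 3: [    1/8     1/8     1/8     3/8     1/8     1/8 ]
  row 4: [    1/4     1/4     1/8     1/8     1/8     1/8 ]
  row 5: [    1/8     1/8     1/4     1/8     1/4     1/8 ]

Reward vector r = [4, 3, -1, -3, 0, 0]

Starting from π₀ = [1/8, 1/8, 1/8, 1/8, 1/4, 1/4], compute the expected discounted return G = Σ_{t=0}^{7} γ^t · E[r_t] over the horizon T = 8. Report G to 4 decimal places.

G = 1.2410

t=0: π = [0.1250, 0.1250, 0.1250, 0.1250, 0.2500, 0.2500], E[r] = 0.3750, γ^t·E[r] = 0.375000, running G = 0.375000
t=1: π = [0.1719, 0.1563, 0.1719, 0.1719, 0.1875, 0.1406], E[r] = 0.4688, γ^t·E[r] = 0.328125, running G = 0.703125
t=2: π = [0.1680, 0.1484, 0.1641, 0.1895, 0.1855, 0.1445], E[r] = 0.3848, γ^t·E[r] = 0.188535, running G = 0.891660
t=3: π = [0.1667, 0.1482, 0.1636, 0.1929, 0.1851, 0.1436], E[r] = 0.3694, γ^t·E[r] = 0.126699, running G = 1.018359
t=4: π = [0.1667, 0.1481, 0.1634, 0.1937, 0.1846, 0.1435], E[r] = 0.3666, γ^t·E[r] = 0.088030, running G = 1.106389
t=5: π = [0.1666, 0.1481, 0.1634, 0.1938, 0.1846, 0.1435], E[r] = 0.3657, γ^t·E[r] = 0.061469, running G = 1.167858
t=6: π = [0.1666, 0.1481, 0.1634, 0.1939, 0.1846, 0.1435], E[r] = 0.3656, γ^t·E[r] = 0.043009, running G = 1.210866
t=7: π = [0.1666, 0.1481, 0.1634, 0.1939, 0.1846, 0.1435], E[r] = 0.3655, γ^t·E[r] = 0.030102, running G = 1.240969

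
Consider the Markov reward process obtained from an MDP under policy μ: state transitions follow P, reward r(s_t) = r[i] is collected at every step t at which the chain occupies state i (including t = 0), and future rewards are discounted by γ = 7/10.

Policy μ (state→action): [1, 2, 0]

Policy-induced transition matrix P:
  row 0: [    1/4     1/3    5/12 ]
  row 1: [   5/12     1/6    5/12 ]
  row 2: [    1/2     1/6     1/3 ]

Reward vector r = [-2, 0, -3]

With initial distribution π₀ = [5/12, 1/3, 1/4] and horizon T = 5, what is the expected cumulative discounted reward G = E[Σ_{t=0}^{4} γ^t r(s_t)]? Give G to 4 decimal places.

t=0: π = [0.4167, 0.3333, 0.2500], E[r] = -1.5833, γ^t·E[r] = -1.583333, running G = -1.583333
t=1: π = [0.3681, 0.2361, 0.3958], E[r] = -1.9236, γ^t·E[r] = -1.346528, running G = -2.929861
t=2: π = [0.3883, 0.2280, 0.3837], E[r] = -1.9277, γ^t·E[r] = -0.944554, running G = -3.874416
t=3: π = [0.3839, 0.2314, 0.3847], E[r] = -1.9219, γ^t·E[r] = -0.659220, running G = -4.533635
t=4: π = [0.3847, 0.2307, 0.3846], E[r] = -1.9233, γ^t·E[r] = -0.461785, running G = -4.995420

G = -4.9954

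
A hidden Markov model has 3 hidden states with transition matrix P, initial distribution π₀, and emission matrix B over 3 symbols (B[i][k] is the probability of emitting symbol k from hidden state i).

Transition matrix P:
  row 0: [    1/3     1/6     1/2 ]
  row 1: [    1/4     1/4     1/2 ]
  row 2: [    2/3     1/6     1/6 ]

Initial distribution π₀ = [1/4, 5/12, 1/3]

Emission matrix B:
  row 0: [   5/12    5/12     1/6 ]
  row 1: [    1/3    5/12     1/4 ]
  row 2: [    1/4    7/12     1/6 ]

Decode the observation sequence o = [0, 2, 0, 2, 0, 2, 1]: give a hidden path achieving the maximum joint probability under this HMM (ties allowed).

t=0: δ = [1.042e-01, 1.389e-01, 8.333e-02]  (obs o_0=0)
t=1: δ = [9.259e-03, 8.681e-03, 1.157e-02]  ψ = [2, 1, 1]  (obs o_1=2)
t=2: δ = [3.215e-03, 7.234e-04, 1.157e-03]  ψ = [2, 1, 0]  (obs o_2=0)
t=3: δ = [1.786e-04, 1.340e-04, 2.679e-04]  ψ = [0, 0, 0]  (obs o_3=2)
t=4: δ = [7.442e-05, 1.488e-05, 2.233e-05]  ψ = [2, 2, 0]  (obs o_4=0)
t=5: δ = [4.135e-06, 3.101e-06, 6.202e-06]  ψ = [0, 0, 0]  (obs o_5=2)
t=6: δ = [1.723e-06, 4.307e-07, 1.206e-06]  ψ = [2, 2, 0]  (obs o_6=1)
backtrack: best end state = 0; path = [1, 2, 0, 2, 0, 2, 0]

path = [1, 2, 0, 2, 0, 2, 0]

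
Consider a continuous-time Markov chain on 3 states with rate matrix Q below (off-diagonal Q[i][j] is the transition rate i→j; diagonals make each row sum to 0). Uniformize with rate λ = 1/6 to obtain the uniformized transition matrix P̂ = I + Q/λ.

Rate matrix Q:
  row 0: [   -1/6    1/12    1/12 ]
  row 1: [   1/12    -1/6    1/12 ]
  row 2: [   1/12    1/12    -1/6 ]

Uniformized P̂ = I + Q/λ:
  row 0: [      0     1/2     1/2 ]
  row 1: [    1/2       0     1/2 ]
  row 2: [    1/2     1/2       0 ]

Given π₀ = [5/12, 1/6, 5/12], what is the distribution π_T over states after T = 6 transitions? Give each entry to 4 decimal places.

π = [0.3346, 0.3307, 0.3346]

t=0: π = [0.4167, 0.1667, 0.4167]
t=1: π = [0.2917, 0.4167, 0.2917]
t=2: π = [0.3542, 0.2917, 0.3542]
t=3: π = [0.3229, 0.3542, 0.3229]
t=4: π = [0.3385, 0.3229, 0.3385]
t=5: π = [0.3307, 0.3385, 0.3307]
t=6: π = [0.3346, 0.3307, 0.3346]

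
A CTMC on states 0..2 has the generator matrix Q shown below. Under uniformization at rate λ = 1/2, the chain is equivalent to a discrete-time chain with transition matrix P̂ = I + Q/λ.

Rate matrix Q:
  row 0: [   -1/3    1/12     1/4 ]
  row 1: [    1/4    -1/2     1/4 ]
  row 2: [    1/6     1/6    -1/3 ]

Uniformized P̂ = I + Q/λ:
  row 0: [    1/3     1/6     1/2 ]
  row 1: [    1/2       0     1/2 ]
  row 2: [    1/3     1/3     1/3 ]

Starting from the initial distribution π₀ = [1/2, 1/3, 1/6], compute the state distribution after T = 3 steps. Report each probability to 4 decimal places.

t=0: π = [0.5000, 0.3333, 0.1667]
t=1: π = [0.3889, 0.1389, 0.4722]
t=2: π = [0.3565, 0.2222, 0.4213]
t=3: π = [0.3704, 0.1998, 0.4298]

π = [0.3704, 0.1998, 0.4298]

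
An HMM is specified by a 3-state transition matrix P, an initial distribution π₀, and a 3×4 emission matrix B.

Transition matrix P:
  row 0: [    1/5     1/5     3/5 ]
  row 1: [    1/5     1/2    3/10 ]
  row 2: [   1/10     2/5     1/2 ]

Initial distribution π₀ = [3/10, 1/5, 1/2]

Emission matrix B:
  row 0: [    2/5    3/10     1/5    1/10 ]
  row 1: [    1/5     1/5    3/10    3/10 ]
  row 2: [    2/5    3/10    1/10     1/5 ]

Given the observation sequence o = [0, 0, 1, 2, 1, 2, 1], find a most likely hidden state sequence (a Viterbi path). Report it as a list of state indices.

path = [2, 2, 2, 1, 1, 1, 1]

t=0: δ = [1.200e-01, 4.000e-02, 2.000e-01]  (obs o_0=0)
t=1: δ = [9.600e-03, 1.600e-02, 4.000e-02]  ψ = [0, 2, 2]  (obs o_1=0)
t=2: δ = [1.200e-03, 3.200e-03, 6.000e-03]  ψ = [2, 2, 2]  (obs o_2=1)
t=3: δ = [1.280e-04, 7.200e-04, 3.000e-04]  ψ = [1, 2, 2]  (obs o_3=2)
t=4: δ = [4.320e-05, 7.200e-05, 6.480e-05]  ψ = [1, 1, 1]  (obs o_4=1)
t=5: δ = [2.880e-06, 1.080e-05, 3.240e-06]  ψ = [1, 1, 2]  (obs o_5=2)
t=6: δ = [6.480e-07, 1.080e-06, 9.720e-07]  ψ = [1, 1, 1]  (obs o_6=1)
backtrack: best end state = 1; path = [2, 2, 2, 1, 1, 1, 1]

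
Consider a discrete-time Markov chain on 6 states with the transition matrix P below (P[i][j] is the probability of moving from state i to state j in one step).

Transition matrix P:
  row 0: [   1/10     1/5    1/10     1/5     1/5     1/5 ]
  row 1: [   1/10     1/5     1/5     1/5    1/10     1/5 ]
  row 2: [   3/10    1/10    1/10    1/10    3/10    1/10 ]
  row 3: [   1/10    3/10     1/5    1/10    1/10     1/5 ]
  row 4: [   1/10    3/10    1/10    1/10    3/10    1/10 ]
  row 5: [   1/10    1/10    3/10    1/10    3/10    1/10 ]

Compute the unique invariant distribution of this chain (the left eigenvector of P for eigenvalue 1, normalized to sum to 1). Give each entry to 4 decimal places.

Balance equations π_j = Σ_i π_i·P[i][j]:
  π_0 = 1/10·π_0 + 1/10·π_1 + 3/10·π_2 + 1/10·π_3 + 1/10·π_4 + 1/10·π_5
  π_1 = 1/5·π_0 + 1/5·π_1 + 1/10·π_2 + 3/10·π_3 + 3/10·π_4 + 1/10·π_5
  π_2 = 1/10·π_0 + 1/5·π_1 + 1/10·π_2 + 1/5·π_3 + 1/10·π_4 + 3/10·π_5
  π_3 = 1/5·π_0 + 1/5·π_1 + 1/10·π_2 + 1/10·π_3 + 1/10·π_4 + 1/10·π_5
  π_4 = 1/5·π_0 + 1/10·π_1 + 3/10·π_2 + 1/10·π_3 + 3/10·π_4 + 3/10·π_5
  normalize: π_0 + π_1 + π_2 + π_3 + π_4 + π_5 = 1
Solving the linear system gives exactly π = [115/867, 1948/9537, 283/1734, 25/187, 190/867, 5/34].

π = [0.1326, 0.2043, 0.1632, 0.1337, 0.2191, 0.1471]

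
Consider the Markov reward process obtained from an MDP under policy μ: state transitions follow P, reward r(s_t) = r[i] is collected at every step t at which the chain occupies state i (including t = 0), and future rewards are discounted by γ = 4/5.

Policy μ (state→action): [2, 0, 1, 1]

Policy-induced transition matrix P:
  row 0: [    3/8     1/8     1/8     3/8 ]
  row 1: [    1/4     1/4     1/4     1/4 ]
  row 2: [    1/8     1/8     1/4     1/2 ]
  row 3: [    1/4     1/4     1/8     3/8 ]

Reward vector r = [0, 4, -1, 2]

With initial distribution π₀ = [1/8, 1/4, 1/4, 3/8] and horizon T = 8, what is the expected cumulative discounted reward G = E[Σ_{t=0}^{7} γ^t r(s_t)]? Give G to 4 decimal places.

t=0: π = [0.1250, 0.2500, 0.2500, 0.3750], E[r] = 1.5000, γ^t·E[r] = 1.500000, running G = 1.500000
t=1: π = [0.2344, 0.2031, 0.1875, 0.3750], E[r] = 1.3750, γ^t·E[r] = 1.100000, running G = 2.600000
t=2: π = [0.2559, 0.1973, 0.1738, 0.3730], E[r] = 1.3613, γ^t·E[r] = 0.871250, running G = 3.471250
t=3: π = [0.2603, 0.1963, 0.1714, 0.3721], E[r] = 1.3579, γ^t·E[r] = 0.695250, running G = 4.166500
t=4: π = [0.2611, 0.1960, 0.1710, 0.3719], E[r] = 1.3570, γ^t·E[r] = 0.555825, running G = 4.722325
t=5: π = [0.2613, 0.1960, 0.1709, 0.3719], E[r] = 1.3568, γ^t·E[r] = 0.444603, running G = 5.166928
t=6: π = [0.2613, 0.1960, 0.1709, 0.3719], E[r] = 1.3568, γ^t·E[r] = 0.355675, running G = 5.522602
t=7: π = [0.2613, 0.1960, 0.1709, 0.3719], E[r] = 1.3568, γ^t·E[r] = 0.284539, running G = 5.807141

G = 5.8071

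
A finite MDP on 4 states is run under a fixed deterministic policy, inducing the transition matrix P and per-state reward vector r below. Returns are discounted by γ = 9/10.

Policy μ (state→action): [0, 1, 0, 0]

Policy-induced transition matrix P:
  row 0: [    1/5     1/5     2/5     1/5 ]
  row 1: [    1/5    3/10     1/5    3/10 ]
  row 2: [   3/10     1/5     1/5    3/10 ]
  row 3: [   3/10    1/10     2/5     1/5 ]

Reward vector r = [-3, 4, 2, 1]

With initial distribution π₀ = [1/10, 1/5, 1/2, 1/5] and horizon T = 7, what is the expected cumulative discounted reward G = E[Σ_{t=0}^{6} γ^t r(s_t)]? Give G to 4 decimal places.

G = 5.2761

t=0: π = [0.1000, 0.2000, 0.5000, 0.2000], E[r] = 1.7000, γ^t·E[r] = 1.700000, running G = 1.700000
t=1: π = [0.2700, 0.2000, 0.2600, 0.2700], E[r] = 0.7800, γ^t·E[r] = 0.702000, running G = 2.402000
t=2: π = [0.2530, 0.1930, 0.3080, 0.2460], E[r] = 0.8750, γ^t·E[r] = 0.708750, running G = 3.110750
t=3: π = [0.2554, 0.1947, 0.2998, 0.2501], E[r] = 0.8623, γ^t·E[r] = 0.628617, running G = 3.739367
t=4: π = [0.2550, 0.1945, 0.3011, 0.2495], E[r] = 0.8645, γ^t·E[r] = 0.567212, running G = 4.306578
t=5: π = [0.2551, 0.1945, 0.3009, 0.2496], E[r] = 0.8642, γ^t·E[r] = 0.510284, running G = 4.816863
t=6: π = [0.2550, 0.1945, 0.3009, 0.2495], E[r] = 0.8642, γ^t·E[r] = 0.459286, running G = 5.276149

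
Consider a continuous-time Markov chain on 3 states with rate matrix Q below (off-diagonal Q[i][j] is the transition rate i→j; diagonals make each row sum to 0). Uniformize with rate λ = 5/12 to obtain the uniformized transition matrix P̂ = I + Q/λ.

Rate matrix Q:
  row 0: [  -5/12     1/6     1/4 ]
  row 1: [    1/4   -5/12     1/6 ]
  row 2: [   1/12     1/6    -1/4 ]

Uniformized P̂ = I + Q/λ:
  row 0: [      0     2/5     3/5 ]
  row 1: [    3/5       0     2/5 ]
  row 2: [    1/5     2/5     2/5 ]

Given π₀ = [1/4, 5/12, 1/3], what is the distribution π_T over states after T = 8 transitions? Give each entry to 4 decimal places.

t=0: π = [0.2500, 0.4167, 0.3333]
t=1: π = [0.3167, 0.2333, 0.4500]
t=2: π = [0.2300, 0.3067, 0.4633]
t=3: π = [0.2767, 0.2773, 0.4460]
t=4: π = [0.2556, 0.2891, 0.4553]
t=5: π = [0.2645, 0.2844, 0.4511]
t=6: π = [0.2608, 0.2863, 0.4529]
t=7: π = [0.2623, 0.2855, 0.4522]
t=8: π = [0.2617, 0.2858, 0.4525]

π = [0.2617, 0.2858, 0.4525]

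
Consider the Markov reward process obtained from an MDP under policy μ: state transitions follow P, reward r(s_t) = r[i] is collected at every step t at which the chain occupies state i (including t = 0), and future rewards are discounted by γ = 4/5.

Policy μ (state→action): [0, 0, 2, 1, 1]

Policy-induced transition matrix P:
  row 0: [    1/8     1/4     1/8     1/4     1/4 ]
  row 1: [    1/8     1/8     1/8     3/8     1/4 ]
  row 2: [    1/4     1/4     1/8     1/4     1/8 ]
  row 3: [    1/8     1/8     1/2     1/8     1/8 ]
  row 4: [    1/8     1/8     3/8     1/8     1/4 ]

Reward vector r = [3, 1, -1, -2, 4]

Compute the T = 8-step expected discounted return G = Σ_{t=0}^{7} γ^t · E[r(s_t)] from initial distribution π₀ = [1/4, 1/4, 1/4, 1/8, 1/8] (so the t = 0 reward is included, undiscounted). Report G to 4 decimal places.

G = 3.2832

t=0: π = [0.2500, 0.2500, 0.2500, 0.1250, 0.1250], E[r] = 1.0000, γ^t·E[r] = 1.000000, running G = 1.000000
t=1: π = [0.1563, 0.1875, 0.2031, 0.2500, 0.2031], E[r] = 0.7656, γ^t·E[r] = 0.612500, running G = 1.612500
t=2: π = [0.1504, 0.1699, 0.2695, 0.2168, 0.1934], E[r] = 0.6914, γ^t·E[r] = 0.442500, running G = 2.055000
t=3: π = [0.1587, 0.1775, 0.2546, 0.2200, 0.1892], E[r] = 0.7158, γ^t·E[r] = 0.366500, running G = 2.421500
t=4: π = [0.1568, 0.1767, 0.2548, 0.2210, 0.1907], E[r] = 0.7130, γ^t·E[r] = 0.292038, running G = 2.713538
t=5: π = [0.1568, 0.1765, 0.2556, 0.2206, 0.1905], E[r] = 0.7123, γ^t·E[r] = 0.233403, running G = 2.946940
t=6: π = [0.1569, 0.1766, 0.2554, 0.2207, 0.1905], E[r] = 0.7126, γ^t·E[r] = 0.186805, running G = 3.133745
t=7: π = [0.1569, 0.1765, 0.2554, 0.2207, 0.1905], E[r] = 0.7126, γ^t·E[r] = 0.149436, running G = 3.283181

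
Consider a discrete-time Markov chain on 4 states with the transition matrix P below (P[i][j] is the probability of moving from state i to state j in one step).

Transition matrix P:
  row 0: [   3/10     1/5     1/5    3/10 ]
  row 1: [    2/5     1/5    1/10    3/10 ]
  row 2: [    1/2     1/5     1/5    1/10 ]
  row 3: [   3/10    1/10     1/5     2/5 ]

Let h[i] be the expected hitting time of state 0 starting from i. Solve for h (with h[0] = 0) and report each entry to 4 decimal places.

h = [0.0000, 2.6019, 2.2571, 2.8527]

First-step conditioning: h[0] = 0; for i ≠ 0, h[i] = 1 + Σ_k P[i][k]·h[k].
  h[1] = 1 + 1/5·h[1] + 1/10·h[2] + 3/10·h[3]
  h[2] = 1 + 1/5·h[1] + 1/5·h[2] + 1/10·h[3]
  h[3] = 1 + 1/10·h[1] + 1/5·h[2] + 2/5·h[3]
Solving the 3×3 linear system over states ≠ 0 gives exactly h = [0, 830/319, 720/319, 910/319] (h[0] = 0 is the target).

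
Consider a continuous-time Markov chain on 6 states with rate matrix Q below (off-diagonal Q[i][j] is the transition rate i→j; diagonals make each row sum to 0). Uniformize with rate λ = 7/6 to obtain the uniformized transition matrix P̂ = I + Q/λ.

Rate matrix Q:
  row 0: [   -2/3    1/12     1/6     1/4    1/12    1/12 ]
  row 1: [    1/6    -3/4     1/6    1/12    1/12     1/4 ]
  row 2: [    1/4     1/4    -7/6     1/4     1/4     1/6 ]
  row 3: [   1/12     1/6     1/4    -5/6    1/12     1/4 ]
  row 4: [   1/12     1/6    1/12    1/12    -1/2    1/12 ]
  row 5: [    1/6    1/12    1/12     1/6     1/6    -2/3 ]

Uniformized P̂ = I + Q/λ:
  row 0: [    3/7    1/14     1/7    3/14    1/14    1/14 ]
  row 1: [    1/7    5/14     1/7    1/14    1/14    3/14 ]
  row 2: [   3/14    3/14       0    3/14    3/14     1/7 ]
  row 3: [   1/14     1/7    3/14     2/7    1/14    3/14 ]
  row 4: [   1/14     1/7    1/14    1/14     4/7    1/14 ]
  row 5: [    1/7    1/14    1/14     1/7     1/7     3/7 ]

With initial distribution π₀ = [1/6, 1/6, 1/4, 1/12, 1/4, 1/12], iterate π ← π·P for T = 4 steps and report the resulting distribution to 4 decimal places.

t=0: π = [0.1667, 0.1667, 0.2500, 0.0833, 0.2500, 0.0833]
t=1: π = [0.1845, 0.1786, 0.0893, 0.1548, 0.2381, 0.1548]
t=2: π = [0.1739, 0.1633, 0.1131, 0.1548, 0.2143, 0.1807]
t=3: π = [0.1743, 0.1606, 0.1095, 0.1585, 0.2076, 0.1895]
t=4: π = [0.1743, 0.1591, 0.1102, 0.1595, 0.2044, 0.1925]

π = [0.1743, 0.1591, 0.1102, 0.1595, 0.2044, 0.1925]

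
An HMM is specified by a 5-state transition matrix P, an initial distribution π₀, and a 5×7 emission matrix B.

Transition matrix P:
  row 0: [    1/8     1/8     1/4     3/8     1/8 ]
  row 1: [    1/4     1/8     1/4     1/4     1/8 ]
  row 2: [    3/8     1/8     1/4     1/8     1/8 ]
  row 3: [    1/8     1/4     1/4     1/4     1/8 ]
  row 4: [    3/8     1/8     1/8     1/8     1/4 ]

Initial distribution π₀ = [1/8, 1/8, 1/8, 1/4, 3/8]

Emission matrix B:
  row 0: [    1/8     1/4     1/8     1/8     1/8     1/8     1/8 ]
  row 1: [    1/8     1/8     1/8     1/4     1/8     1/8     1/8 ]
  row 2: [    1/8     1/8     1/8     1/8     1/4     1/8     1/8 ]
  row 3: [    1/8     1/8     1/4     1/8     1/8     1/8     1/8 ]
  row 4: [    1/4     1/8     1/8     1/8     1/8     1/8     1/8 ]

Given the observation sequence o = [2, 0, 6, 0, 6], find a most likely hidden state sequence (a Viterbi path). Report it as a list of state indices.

path = [4, 4, 4, 4, 0]

t=0: δ = [1.562e-02, 1.562e-02, 1.562e-02, 6.250e-02, 4.688e-02]  (obs o_0=2)
t=1: δ = [2.197e-03, 1.953e-03, 1.953e-03, 1.953e-03, 2.930e-03]  ψ = [4, 3, 3, 3, 4]  (obs o_1=0)
t=2: δ = [1.373e-04, 6.104e-05, 6.866e-05, 1.030e-04, 9.155e-05]  ψ = [4, 3, 0, 0, 4]  (obs o_2=6)
t=3: δ = [4.292e-06, 3.219e-06, 4.292e-06, 6.437e-06, 5.722e-06]  ψ = [4, 3, 0, 0, 4]  (obs o_3=0)
t=4: δ = [2.682e-07, 2.012e-07, 2.012e-07, 2.012e-07, 1.788e-07]  ψ = [4, 3, 3, 0, 4]  (obs o_4=6)
backtrack: best end state = 0; path = [4, 4, 4, 4, 0]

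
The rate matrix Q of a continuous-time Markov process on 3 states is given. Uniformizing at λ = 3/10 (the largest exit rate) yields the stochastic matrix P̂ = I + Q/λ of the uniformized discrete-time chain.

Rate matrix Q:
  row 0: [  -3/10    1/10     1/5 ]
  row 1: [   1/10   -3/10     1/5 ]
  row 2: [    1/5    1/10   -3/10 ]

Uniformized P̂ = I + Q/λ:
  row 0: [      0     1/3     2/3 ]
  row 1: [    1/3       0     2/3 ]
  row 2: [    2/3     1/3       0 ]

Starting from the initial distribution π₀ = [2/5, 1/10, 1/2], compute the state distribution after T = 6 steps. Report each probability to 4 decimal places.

t=0: π = [0.4000, 0.1000, 0.5000]
t=1: π = [0.3667, 0.3000, 0.3333]
t=2: π = [0.3222, 0.2333, 0.4444]
t=3: π = [0.3741, 0.2556, 0.3704]
t=4: π = [0.3321, 0.2481, 0.4198]
t=5: π = [0.3626, 0.2506, 0.3868]
t=6: π = [0.3414, 0.2498, 0.4088]

π = [0.3414, 0.2498, 0.4088]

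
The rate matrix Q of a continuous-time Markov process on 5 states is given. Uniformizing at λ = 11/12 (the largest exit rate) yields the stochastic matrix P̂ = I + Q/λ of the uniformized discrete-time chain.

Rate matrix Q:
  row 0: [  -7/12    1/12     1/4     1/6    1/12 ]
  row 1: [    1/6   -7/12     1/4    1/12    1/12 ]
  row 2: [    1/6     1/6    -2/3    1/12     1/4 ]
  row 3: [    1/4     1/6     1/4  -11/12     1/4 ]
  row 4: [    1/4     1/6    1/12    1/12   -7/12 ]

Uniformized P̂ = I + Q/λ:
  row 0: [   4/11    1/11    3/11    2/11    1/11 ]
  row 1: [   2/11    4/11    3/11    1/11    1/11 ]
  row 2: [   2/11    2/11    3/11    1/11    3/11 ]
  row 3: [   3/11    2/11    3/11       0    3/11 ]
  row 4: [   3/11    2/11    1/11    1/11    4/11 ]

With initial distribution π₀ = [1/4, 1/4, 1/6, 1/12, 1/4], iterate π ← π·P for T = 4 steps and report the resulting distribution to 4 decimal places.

π = [0.2571, 0.1937, 0.2347, 0.1047, 0.2098]

t=0: π = [0.2500, 0.2500, 0.1667, 0.0833, 0.2500]
t=1: π = [0.2576, 0.2045, 0.2273, 0.1061, 0.2045]
t=2: π = [0.2569, 0.1956, 0.2355, 0.1047, 0.2073]
t=3: π = [0.2569, 0.1940, 0.2350, 0.1047, 0.2093]
t=4: π = [0.2571, 0.1937, 0.2347, 0.1047, 0.2098]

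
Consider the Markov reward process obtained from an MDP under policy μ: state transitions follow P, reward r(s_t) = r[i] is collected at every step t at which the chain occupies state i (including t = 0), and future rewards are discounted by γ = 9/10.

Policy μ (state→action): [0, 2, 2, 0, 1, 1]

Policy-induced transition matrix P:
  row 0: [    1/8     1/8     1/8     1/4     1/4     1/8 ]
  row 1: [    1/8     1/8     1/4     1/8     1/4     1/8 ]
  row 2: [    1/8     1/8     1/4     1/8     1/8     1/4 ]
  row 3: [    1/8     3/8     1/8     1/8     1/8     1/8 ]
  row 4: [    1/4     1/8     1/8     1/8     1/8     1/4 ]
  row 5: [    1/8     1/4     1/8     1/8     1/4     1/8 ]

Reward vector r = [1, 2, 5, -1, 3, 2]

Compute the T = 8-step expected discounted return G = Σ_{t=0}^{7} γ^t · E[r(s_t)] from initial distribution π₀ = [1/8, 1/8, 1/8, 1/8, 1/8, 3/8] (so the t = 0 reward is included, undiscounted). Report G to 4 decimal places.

G = 11.9280

t=0: π = [0.1250, 0.1250, 0.1250, 0.1250, 0.1250, 0.3750], E[r] = 2.0000, γ^t·E[r] = 2.000000, running G = 2.000000
t=1: π = [0.1406, 0.2031, 0.1563, 0.1406, 0.2031, 0.1563], E[r] = 2.1094, γ^t·E[r] = 1.898438, running G = 3.898438
t=2: π = [0.1504, 0.1797, 0.1699, 0.1426, 0.1875, 0.1699], E[r] = 2.1191, γ^t·E[r] = 1.716504, running G = 5.614941
t=3: π = [0.1484, 0.1819, 0.1687, 0.1438, 0.1875, 0.1697], E[r] = 2.1138, γ^t·E[r] = 1.540938, running G = 7.155879
t=4: π = [0.1484, 0.1822, 0.1688, 0.1436, 0.1875, 0.1695], E[r] = 2.1149, γ^t·E[r] = 1.387565, running G = 8.543444
t=5: π = [0.1484, 0.1821, 0.1689, 0.1436, 0.1875, 0.1695], E[r] = 2.1150, γ^t·E[r] = 1.248905, running G = 9.792350
t=6: π = [0.1484, 0.1821, 0.1689, 0.1436, 0.1875, 0.1695], E[r] = 2.1150, γ^t·E[r] = 1.124003, running G = 10.916353
t=7: π = [0.1484, 0.1821, 0.1689, 0.1436, 0.1875, 0.1695], E[r] = 2.1150, γ^t·E[r] = 1.011604, running G = 11.927957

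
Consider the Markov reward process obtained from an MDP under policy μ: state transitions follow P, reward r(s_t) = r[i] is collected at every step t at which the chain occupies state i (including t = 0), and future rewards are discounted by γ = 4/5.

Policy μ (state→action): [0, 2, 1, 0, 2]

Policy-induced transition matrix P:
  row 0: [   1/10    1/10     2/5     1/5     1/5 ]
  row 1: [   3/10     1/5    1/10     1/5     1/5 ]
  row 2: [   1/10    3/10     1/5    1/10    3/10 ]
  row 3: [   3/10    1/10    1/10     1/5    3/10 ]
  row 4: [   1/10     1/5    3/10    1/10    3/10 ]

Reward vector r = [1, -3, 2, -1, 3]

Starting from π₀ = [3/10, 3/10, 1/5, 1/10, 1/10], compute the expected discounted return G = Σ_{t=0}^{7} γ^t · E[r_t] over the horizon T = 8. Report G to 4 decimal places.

G = 2.1526

t=0: π = [0.3000, 0.3000, 0.2000, 0.1000, 0.1000], E[r] = 0.0000, γ^t·E[r] = 0.000000, running G = 0.000000
t=1: π = [0.1800, 0.1800, 0.2300, 0.1700, 0.2400], E[r] = 0.6500, γ^t·E[r] = 0.520000, running G = 0.520000
t=2: π = [0.1700, 0.1880, 0.2250, 0.1530, 0.2640], E[r] = 0.6950, γ^t·E[r] = 0.444800, running G = 0.964800
t=3: π = [0.1682, 0.1902, 0.2263, 0.1511, 0.2642], E[r] = 0.6917, γ^t·E[r] = 0.354150, running G = 1.318950
t=4: π = [0.1683, 0.1907, 0.2259, 0.1510, 0.2642], E[r] = 0.6896, γ^t·E[r] = 0.282440, running G = 1.601390
t=5: π = [0.1683, 0.1907, 0.2259, 0.1510, 0.2641], E[r] = 0.6894, γ^t·E[r] = 0.225916, running G = 1.827306
t=6: π = [0.1683, 0.1907, 0.2259, 0.1510, 0.2641], E[r] = 0.6895, γ^t·E[r] = 0.180743, running G = 2.008049
t=7: π = [0.1683, 0.1907, 0.2259, 0.1510, 0.2641], E[r] = 0.6895, γ^t·E[r] = 0.144595, running G = 2.152644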